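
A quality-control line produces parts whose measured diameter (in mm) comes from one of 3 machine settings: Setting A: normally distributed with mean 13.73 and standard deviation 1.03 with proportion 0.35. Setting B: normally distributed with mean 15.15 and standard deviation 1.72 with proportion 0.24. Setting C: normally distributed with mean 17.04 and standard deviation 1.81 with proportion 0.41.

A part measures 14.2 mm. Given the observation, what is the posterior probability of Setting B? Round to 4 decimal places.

The responsibility of component k is w_k f_k(x) divided by Σ_j w_j f_j(x).
Component likelihoods at x = 14.2 mm:
  p_A = 0.349027
  p_B = 0.199131
  p_C = 0.0643614
Multiply by the mixture weights:
  w_A·p_A = 0.35 × 0.349027 = 0.122159
  w_B·p_B = 0.24 × 0.199131 = 0.0477913
  w_C·p_C = 0.41 × 0.0643614 = 0.0263882
Evidence: 0.122159 + 0.0477913 + 0.0263882 = 0.196339
Responsibility of Setting B: 0.0477913 / 0.196339 ≈ 0.2434

0.2434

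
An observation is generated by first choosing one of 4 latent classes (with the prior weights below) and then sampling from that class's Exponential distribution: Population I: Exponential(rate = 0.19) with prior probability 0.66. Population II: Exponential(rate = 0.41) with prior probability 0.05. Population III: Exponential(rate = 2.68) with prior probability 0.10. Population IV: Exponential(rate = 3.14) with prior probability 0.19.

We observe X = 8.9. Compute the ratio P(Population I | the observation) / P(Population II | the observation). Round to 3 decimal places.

Posterior odds = (P(Z=i) f_i(x)) / (P(Z=j) f_j(x)); the normalising sum cancels.
Component likelihoods at x = 8.9:
  p_I = 0.19·e^(−0.19·8.9) = 0.19·e^(−1.6910) = 0.0350237
  p_II = 0.41·e^(−0.41·8.9) = 0.41·e^(−3.6490) = 0.010667
  p_III = 2.68·e^(−2.68·8.9) = 2.68·e^(−23.8520) = 1.17312e-10
  p_IV = 3.14·e^(−3.14·8.9) = 3.14·e^(−27.9460) = 2.29159e-12
Odds = (0.66/0.05) × (0.0350237/0.010667) = 13.2 × 3.28336 ≈ 43.340

43.340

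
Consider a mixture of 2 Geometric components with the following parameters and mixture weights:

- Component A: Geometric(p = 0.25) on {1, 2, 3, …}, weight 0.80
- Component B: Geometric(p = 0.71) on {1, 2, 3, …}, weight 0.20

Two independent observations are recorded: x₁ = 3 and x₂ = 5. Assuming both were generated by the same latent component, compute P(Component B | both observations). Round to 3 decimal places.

The responsibility of component k is w_k f_k(x) divided by Σ_j w_j f_j(x).
Since both observations come from the same component, the likelihood for component k is f_k(x₁)·f_k(x₂).
  f_A = [0.25·(1−0.25)^2 = 0.25·0.5625 = 0.140625] × [0.0791016] = 0.0111237
  f_B = [0.71·(1−0.71)^2 = 0.71·0.0841 = 0.059711] × [0.0050217] = 0.00029985
Multiply by the mixture weights:
  w_A·f_A = 0.80 × 0.0111237 = 0.00889893
  w_B·f_B = 0.20 × 0.00029985 = 5.99701e-05
Evidence: 0.00889893 + 5.99701e-05 = 0.0089589
So the posterior for Component B is 5.99701e-05 / 0.0089589 ≈ 0.007.

0.007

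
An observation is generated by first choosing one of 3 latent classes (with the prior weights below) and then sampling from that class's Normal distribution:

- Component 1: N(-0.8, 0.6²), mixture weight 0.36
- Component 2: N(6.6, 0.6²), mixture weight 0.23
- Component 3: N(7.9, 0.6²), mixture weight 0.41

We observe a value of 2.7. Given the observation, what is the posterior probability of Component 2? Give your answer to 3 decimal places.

Posterior ∝ prior × likelihood, so P(k | x) ∝ π_k f_k(x); normalise over all components.
Normal densities:
  f_1 = 2.71469e-08
  f_2 = 4.44926e-10
  f_3 = 3.25528e-17
Weight by the priors:
  π_1·f_1 = 0.36 × 2.71469e-08 = 9.7729e-09
  π_2·f_2 = 0.23 × 4.44926e-10 = 1.02333e-10
  π_3·f_3 = 0.41 × 3.25528e-17 = 1.33466e-17
Marginal: 9.7729e-09 + 1.02333e-10 + 1.33466e-17 = 9.87523e-09
Responsibility of Component 2: 1.02333e-10 / 9.87523e-09 ≈ 0.010

0.010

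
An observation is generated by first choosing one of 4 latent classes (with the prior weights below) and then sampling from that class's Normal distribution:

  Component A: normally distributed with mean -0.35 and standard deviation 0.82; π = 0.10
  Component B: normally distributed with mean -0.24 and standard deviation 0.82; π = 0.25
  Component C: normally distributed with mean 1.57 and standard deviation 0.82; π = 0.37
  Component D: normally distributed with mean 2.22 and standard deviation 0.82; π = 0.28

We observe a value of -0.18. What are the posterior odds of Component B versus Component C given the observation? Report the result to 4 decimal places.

The posterior odds equal the prior odds times the likelihood ratio: (w_i/w_j)·(f_i(x)/f_j(x)).
Component likelihoods at x = -0.18:
  p_A = 0.476171
  p_B = 0.485214
  p_C = 0.0498978
  p_D = 0.00671338
Posterior odds = (w_B·p_B) / (w_C·p_C) = (0.25·0.485214) / (0.37·0.0498978) = 0.121304 / 0.0184622 ≈ 6.5704

6.5704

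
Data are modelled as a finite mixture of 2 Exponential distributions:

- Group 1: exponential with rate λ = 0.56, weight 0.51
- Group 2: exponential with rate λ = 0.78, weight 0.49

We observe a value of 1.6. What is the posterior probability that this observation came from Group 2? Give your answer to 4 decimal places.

P(component k | x) = π_k·f_k(x) / marginal(x), where marginal(x) = Σ_j π_j·f_j(x).
Component likelihoods at x = 1.6:
  p_1 = 0.56·e^(−0.56·1.6) = 0.56·e^(−0.8960) = 0.228592
  p_2 = 0.78·e^(−0.78·1.6) = 0.78·e^(−1.2480) = 0.223921
Weight by the priors:
  π_1·p_1 = 0.51 × 0.228592 = 0.116582
  π_2·p_2 = 0.49 × 0.223921 = 0.109721
Denominator: 0.116582 + 0.109721 = 0.226303
P(Group 2 | 1.6) ≈ 0.4848

0.4848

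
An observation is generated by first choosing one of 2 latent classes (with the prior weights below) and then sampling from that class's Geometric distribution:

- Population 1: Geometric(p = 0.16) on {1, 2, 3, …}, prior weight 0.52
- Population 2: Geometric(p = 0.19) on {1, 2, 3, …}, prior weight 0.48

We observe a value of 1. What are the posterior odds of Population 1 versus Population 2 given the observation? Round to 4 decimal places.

0.9123

The posterior odds equal the prior odds times the likelihood ratio: (π_i/π_j)·(f_i(x)/f_j(x)).
Evaluate each component's likelihood at the observed value:
  L_1 = 0.16
  L_2 = 0.19
0.0832 / 0.0912 ≈ 0.9123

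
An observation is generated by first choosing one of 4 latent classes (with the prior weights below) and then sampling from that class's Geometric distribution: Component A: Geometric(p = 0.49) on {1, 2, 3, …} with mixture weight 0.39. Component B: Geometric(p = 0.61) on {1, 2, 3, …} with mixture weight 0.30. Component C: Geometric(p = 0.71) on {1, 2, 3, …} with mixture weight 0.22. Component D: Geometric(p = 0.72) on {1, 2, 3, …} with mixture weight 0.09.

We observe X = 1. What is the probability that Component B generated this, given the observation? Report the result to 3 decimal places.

P(component k | x) = π_k·f_k(x) / marginal(x), where marginal(x) = Σ_j π_j·f_j(x).
Evaluate each component's likelihood at the observed value:
  p_A = 0.49·(1−0.49)^0 = 0.49·1 = 0.49
  p_B = 0.61·(1−0.61)^0 = 0.61·1 = 0.61
  p_C = 0.71·(1−0.71)^0 = 0.71·1 = 0.71
  p_D = 0.72·(1−0.72)^0 = 0.72·1 = 0.72
Multiply by the mixture weights:
  π_A·p_A = 0.39 × 0.49 = 0.1911
  π_B·p_B = 0.30 × 0.61 = 0.183
  π_C·p_C = 0.22 × 0.71 = 0.1562
  π_D·p_D = 0.09 × 0.72 = 0.0648
Evidence: 0.1911 + 0.183 + 0.1562 + 0.0648 = 0.5951
Responsibility of Component B: 0.183 / 0.5951 ≈ 0.308

0.308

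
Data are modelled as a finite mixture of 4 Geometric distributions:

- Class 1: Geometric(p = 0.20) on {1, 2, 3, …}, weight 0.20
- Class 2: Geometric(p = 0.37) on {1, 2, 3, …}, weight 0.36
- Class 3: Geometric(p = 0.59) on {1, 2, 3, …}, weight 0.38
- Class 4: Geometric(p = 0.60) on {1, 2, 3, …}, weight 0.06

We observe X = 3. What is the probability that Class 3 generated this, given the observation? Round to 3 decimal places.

P(component k | x) = w_k·f_k(x) / marginal(x), where marginal(x) = Σ_j w_j·f_j(x).
Evaluate each component's likelihood at the observed value:
  L_1 = 0.128
  L_2 = 0.146853
  L_3 = 0.099179
  L_4 = 0.096
Weight by the priors:
  w_1·L_1 = 0.20 × 0.128 = 0.0256
  w_2·L_2 = 0.36 × 0.146853 = 0.0528671
  w_3·L_3 = 0.38 × 0.099179 = 0.037688
  w_4·L_4 = 0.06 × 0.096 = 0.00576
Sum: 0.0256 + 0.0528671 + 0.037688 + 0.00576 = 0.121915
P(Class 3 | 3) ≈ 0.309

0.309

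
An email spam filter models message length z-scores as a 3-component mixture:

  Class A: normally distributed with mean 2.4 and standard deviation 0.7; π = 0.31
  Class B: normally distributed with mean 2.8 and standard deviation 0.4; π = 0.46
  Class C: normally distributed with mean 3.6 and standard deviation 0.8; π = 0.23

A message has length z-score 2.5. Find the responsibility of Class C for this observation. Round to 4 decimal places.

0.0788

By Bayes' theorem, P(k | x) = π_k f_k(x) / Σ_j π_j f_j(x).
Evaluate each component's likelihood at the observed value:
  L_A = 0.564132
  L_B = 0.752844
  L_C = 0.193765
Multiply by the mixture weights:
  π_A·L_A = 0.31 × 0.564132 = 0.174881
  π_B·L_B = 0.46 × 0.752844 = 0.346308
  π_C·L_C = 0.23 × 0.193765 = 0.044566
Sum: 0.174881 + 0.346308 + 0.044566 = 0.565755
P(Class C | x) ≈ 0.0788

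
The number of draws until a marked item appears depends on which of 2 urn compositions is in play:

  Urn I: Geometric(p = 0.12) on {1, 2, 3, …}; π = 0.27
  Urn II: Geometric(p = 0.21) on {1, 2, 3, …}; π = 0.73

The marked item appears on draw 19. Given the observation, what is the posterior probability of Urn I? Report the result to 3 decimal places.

0.596

The responsibility of component k is w_k f_k(x) divided by Σ_j w_j f_j(x).
Evaluate each component's likelihood at the observed value:
  p_I = 0.12·(1−0.12)^18 = 0.12·0.100159 = 0.012019
  p_II = 0.21·(1−0.21)^18 = 0.21·0.0143644 = 0.00301653
Multiply by the mixture weights:
  w_I·p_I = 0.27 × 0.012019 = 0.00324514
  w_II·p_II = 0.73 × 0.00301653 = 0.00220206
Normaliser: 0.00324514 + 0.00220206 = 0.0054472
So the posterior for Urn I is 0.00324514 / 0.0054472 ≈ 0.596.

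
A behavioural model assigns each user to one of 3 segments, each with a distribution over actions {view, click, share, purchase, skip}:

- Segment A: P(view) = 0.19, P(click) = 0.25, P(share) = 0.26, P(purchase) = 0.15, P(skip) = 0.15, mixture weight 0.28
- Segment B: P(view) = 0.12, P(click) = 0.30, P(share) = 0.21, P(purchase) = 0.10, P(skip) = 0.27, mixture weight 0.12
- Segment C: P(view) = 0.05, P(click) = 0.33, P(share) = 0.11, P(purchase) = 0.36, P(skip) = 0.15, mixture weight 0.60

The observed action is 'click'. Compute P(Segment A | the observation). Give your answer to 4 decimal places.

Posterior ∝ prior × likelihood, so P(k | x) ∝ P(Z=k) f_k(x); normalise over all components.
Component likelihoods at x = 'click':
  f_A = P(click | comp) = 0.25
  f_B = P(click | comp) = 0.30
  f_C = P(click | comp) = 0.33
Weight by the priors:
  P(Z=A)·f_A = 0.28 × 0.25 = 0.07
  P(Z=B)·f_B = 0.12 × 0.3 = 0.036
  P(Z=C)·f_C = 0.60 × 0.33 = 0.198
Sum: 0.07 + 0.036 + 0.198 = 0.304
P(Segment A | data) ≈ 0.2303

0.2303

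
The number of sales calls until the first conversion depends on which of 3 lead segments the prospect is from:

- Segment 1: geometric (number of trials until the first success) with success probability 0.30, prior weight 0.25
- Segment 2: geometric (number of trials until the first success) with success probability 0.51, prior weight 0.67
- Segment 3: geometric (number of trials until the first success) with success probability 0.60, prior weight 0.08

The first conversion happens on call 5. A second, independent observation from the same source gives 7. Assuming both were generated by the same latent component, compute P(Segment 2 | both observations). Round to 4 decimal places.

Posterior ∝ prior × likelihood, so P(k | x) ∝ π_k f_k(x); normalise over all components.
Since both observations come from the same component, the likelihood for component k is f_k(x₁)·f_k(x₂).
  f_1 = [0.30·(1−0.30)^4 = 0.30·0.2401 = 0.07203] × [0.0352947] = 0.00254228
  f_2 = [0.51·(1−0.51)^4 = 0.51·0.057648 = 0.0294005] × [0.00705906] = 0.00020754
  f_3 = [0.60·(1−0.60)^4 = 0.60·0.0256 = 0.01536] × [0.0024576] = 3.77487e-05
Prior × likelihood for each component:
  π_1·f_1 = 0.25 × 0.00254228 = 0.000635569
  π_2·f_2 = 0.67 × 0.00020754 = 0.000139052
  π_3·f_3 = 0.08 × 3.77487e-05 = 3.0199e-06
Evidence: 0.000635569 + 0.000139052 + 3.0199e-06 = 0.000777641
P(Segment 2 | x₁, x₂) ≈ 0.1788

0.1788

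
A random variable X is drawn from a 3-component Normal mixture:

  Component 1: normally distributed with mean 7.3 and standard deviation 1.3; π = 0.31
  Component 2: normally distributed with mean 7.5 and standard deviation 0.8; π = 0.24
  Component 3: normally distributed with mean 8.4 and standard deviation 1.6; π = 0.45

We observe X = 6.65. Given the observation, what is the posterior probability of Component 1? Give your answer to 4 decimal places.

By Bayes' theorem, P(k | x) = P(Z=k) f_k(x) / Σ_j P(Z=j) f_j(x).
Component likelihoods at x = 6.65:
  f_1 = (1/(1.3·√(2π)))·exp(−(6.65−7.3)²/(2·1.3²)) = 0.306879·exp(-0.12500) = 0.270819
  f_2 = (1/(0.8·√(2π)))·exp(−(6.65−7.5)²/(2·0.8²)) = 0.498678·exp(-0.56445) = 0.283584
  f_3 = (1/(1.6·√(2π)))·exp(−(6.65−8.4)²/(2·1.6²)) = 0.249339·exp(-0.59814) = 0.137094
Prior × likelihood for each component:
  P(Z=1)·f_1 = 0.31 × 0.270819 = 0.083954
  P(Z=2)·f_2 = 0.24 × 0.283584 = 0.0680601
  P(Z=3)·f_3 = 0.45 × 0.137094 = 0.0616924
Normaliser: 0.083954 + 0.0680601 + 0.0616924 = 0.213707
Responsibility of Component 1: 0.083954 / 0.213707 ≈ 0.3928

0.3928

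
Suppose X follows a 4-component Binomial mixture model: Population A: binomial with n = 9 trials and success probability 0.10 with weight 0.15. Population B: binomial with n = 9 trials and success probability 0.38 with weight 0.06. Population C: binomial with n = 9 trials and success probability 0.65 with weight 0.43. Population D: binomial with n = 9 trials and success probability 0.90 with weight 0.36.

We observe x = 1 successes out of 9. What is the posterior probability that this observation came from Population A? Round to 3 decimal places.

0.920

Posterior ∝ prior × likelihood, so P(k | x) ∝ w_k f_k(x); normalise over all components.
Component likelihoods at x = 1 successes out of 9:
  p_A = 0.38742
  p_B = 0.0746723
  p_C = 0.00131735
  p_D = 8.1e-08
Multiply by the mixture weights:
  w_A·p_A = 0.15 × 0.38742 = 0.0581131
  w_B·p_B = 0.06 × 0.0746723 = 0.00448034
  w_C·p_C = 0.43 × 0.00131735 = 0.000566459
  w_D·p_D = 0.36 × 8.1e-08 = 2.916e-08
Normaliser: 0.0581131 + 0.00448034 + 0.000566459 + 2.916e-08 = 0.0631599
P(Population A | the observation) = 0.0581131 / 0.0631599 ≈ 0.920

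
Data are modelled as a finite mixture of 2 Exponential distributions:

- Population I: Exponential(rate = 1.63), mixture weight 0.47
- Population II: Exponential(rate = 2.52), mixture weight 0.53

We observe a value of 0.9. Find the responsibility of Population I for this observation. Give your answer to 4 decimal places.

0.5610

Apply Bayes' rule: the posterior for each component is proportional to its prior times its likelihood at x.
Component likelihoods at x = 0.9:
  p_I = 1.63·e^(−1.63·0.9) = 1.63·e^(−1.4670) = 0.375905
  p_II = 2.52·e^(−2.52·0.9) = 2.52·e^(−2.2680) = 0.260868
Multiply by the mixture weights:
  π_I·p_I = 0.47 × 0.375905 = 0.176675
  π_II·p_II = 0.53 × 0.260868 = 0.13826
Sum: 0.176675 + 0.13826 = 0.314935
P(Population I | x) = 0.176675 / 0.314935 ≈ 0.5610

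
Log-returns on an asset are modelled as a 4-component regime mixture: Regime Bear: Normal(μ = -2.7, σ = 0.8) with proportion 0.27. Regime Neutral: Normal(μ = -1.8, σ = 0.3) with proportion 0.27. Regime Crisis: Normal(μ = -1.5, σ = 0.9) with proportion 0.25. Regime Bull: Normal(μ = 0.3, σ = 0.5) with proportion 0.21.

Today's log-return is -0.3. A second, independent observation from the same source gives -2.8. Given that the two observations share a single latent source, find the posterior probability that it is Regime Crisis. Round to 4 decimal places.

Apply Bayes' rule: the posterior for each component is proportional to its prior times its likelihood at x.
Since both observations come from the same component, the likelihood for component k is f_k(x₁)·f_k(x₂).
  p_Bear = [0.00553981] × [0.494797] = 0.00274108
  p_Neutral = [4.95573e-06] × [0.00514093] = 2.54771e-08
  p_Crisis = [0.182233] × [0.156173] = 0.02846
  p_Bull = [0.388372] × [3.58757e-09] = 1.39331e-09
Weight by the priors:
  π_Bear·p_Bear = 0.27 × 0.00274108 = 0.000740092
  π_Neutral·p_Neutral = 0.27 × 2.54771e-08 = 6.87881e-09
  π_Crisis·p_Crisis = 0.25 × 0.02846 = 0.00711501
  π_Bull·p_Bull = 0.21 × 1.39331e-09 = 2.92595e-10
Normaliser: 0.000740092 + 6.87881e-09 + 0.00711501 + 2.92595e-10 = 0.00785511
P(Regime Crisis | data) ≈ 0.9058

0.9058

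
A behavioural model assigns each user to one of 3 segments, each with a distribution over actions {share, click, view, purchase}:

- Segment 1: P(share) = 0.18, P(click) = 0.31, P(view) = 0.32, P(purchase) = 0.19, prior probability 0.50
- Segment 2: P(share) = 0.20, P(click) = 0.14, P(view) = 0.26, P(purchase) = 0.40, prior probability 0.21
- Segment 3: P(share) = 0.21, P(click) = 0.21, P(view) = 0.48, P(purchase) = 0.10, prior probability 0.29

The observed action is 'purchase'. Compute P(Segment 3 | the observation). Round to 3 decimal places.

0.139

P(component k | x) = w_k·f_k(x) / marginal(x), where marginal(x) = Σ_j w_j·f_j(x).
Evaluate each component's likelihood at the observed value:
  f_1 = 0.19
  f_2 = 0.4
  f_3 = 0.1
Unnormalised posteriors:
  w_1·f_1 = 0.50 × 0.19 = 0.095
  w_2·f_2 = 0.21 × 0.4 = 0.084
  w_3·f_3 = 0.29 × 0.1 = 0.029
Evidence: 0.095 + 0.084 + 0.029 = 0.208
P(Segment 3 | 'purchase') = 0.029 / 0.208 ≈ 0.139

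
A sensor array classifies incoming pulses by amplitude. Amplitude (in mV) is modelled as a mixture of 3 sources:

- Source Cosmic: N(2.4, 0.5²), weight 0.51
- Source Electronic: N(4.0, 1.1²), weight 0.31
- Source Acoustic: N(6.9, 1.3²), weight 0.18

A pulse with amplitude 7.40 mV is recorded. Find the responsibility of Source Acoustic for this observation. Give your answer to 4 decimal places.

The responsibility of component k is π_k f_k(x) divided by Σ_j π_j f_j(x).
Evaluate each component's likelihood at the observed value:
  p_Cosmic = (1/(0.5·√(2π)))·exp(−(7.40−2.4)²/(2·0.5²)) = 0.797885·exp(-50.00000) = 1.53892e-22
  p_Electronic = (1/(1.1·√(2π)))·exp(−(7.40−4.0)²/(2·1.1²)) = 0.362675·exp(-4.77686) = 0.0030546
  p_Acoustic = (1/(1.3·√(2π)))·exp(−(7.40−6.9)²/(2·1.3²)) = 0.306879·exp(-0.07396) = 0.285
Unnormalised posteriors:
  π_Cosmic·p_Cosmic = 0.51 × 1.53892e-22 = 7.84849e-23
  π_Electronic·p_Electronic = 0.31 × 0.0030546 = 0.000946924
  π_Acoustic·p_Acoustic = 0.18 × 0.285 = 0.0512999
Denominator: 7.84849e-23 + 0.000946924 + 0.0512999 = 0.0522469
P(Source Acoustic | the observation) ≈ 0.9819

0.9819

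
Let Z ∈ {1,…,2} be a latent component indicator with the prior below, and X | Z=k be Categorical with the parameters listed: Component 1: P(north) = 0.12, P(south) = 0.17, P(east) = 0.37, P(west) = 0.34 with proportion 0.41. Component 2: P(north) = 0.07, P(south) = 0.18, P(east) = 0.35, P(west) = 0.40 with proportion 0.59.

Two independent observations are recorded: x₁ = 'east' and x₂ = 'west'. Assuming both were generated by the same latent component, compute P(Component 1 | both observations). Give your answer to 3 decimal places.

Posterior ∝ prior × likelihood, so P(k | x) ∝ π_k f_k(x); normalise over all components.
Since both observations come from the same component, the likelihood for component k is f_k(x₁)·f_k(x₂).
  p_1 = [0.37] × [0.34] = 0.1258
  p_2 = [0.35] × [0.4] = 0.14
Weight by the priors:
  π_1·p_1 = 0.41 × 0.1258 = 0.051578
  π_2·p_2 = 0.59 × 0.14 = 0.0826
Marginal: 0.051578 + 0.0826 = 0.134178
So the posterior for Component 1 is 0.051578 / 0.134178 ≈ 0.384.

0.384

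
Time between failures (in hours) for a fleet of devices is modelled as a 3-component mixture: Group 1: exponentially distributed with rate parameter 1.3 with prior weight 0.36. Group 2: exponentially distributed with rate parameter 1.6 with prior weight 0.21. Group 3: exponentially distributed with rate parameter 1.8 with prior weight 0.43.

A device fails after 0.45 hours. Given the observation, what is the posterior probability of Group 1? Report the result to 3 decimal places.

0.339

The responsibility of component k is w_k f_k(x) divided by Σ_j w_j f_j(x).
Component likelihoods at x = 0.45 hours:
  f_1 = 0.724238
  f_2 = 0.778804
  f_3 = 0.800745
Multiply by the mixture weights:
  w_1·f_1 = 0.36 × 0.724238 = 0.260726
  w_2·f_2 = 0.21 × 0.778804 = 0.163549
  w_3·f_3 = 0.43 × 0.800745 = 0.34432
Denominator: 0.260726 + 0.163549 + 0.34432 = 0.768594
So the posterior for Group 1 is 0.260726 / 0.768594 ≈ 0.339.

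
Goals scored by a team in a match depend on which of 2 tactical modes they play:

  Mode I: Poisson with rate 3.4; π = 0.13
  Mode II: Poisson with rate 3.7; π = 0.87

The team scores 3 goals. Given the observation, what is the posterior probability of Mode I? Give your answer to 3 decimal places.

0.135

P(component k | x) = w_k·f_k(x) / marginal(x), where marginal(x) = Σ_j w_j·f_j(x).
Component likelihoods at x = 3 goals:
  p_I = 0.218617
  p_II = 0.20872
Prior × likelihood for each component:
  w_I·p_I = 0.13 × 0.218617 = 0.0284202
  w_II·p_II = 0.87 × 0.20872 = 0.181587
Evidence: 0.0284202 + 0.181587 = 0.210007
So the posterior for Mode I is 0.0284202 / 0.210007 ≈ 0.135.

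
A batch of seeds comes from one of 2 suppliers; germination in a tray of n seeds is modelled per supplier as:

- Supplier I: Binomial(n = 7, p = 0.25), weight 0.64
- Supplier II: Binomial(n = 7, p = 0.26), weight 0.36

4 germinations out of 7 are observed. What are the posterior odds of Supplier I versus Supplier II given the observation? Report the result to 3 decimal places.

Since P(k|x) ∝ P(Z=k) f_k(x), the posterior odds are P(Z=i) f_i(x) / (P(Z=j) f_j(x)).
Component likelihoods at x = 4 germinations out of 7:
  f_I = 0.0576782
  f_II = 0.0648122
Posterior odds = (P(Z=I)·f_I) / (P(Z=II)·f_II) = (0.64·0.0576782) / (0.36·0.0648122) = 0.0369141 / 0.0233324 ≈ 1.582

1.582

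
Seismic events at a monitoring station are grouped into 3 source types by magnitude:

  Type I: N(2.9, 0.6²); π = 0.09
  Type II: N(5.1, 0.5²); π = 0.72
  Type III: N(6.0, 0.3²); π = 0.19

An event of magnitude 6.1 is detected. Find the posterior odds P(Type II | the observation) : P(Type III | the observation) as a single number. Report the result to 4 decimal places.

The posterior odds equal the prior odds times the likelihood ratio: (w_i/w_j)·(f_i(x)/f_j(x)).
Normal densities:
  L_I = 4.42717e-07
  L_II = 0.107982
  L_III = 1.25794
0.077747 / 0.239009 ≈ 0.3253

0.3253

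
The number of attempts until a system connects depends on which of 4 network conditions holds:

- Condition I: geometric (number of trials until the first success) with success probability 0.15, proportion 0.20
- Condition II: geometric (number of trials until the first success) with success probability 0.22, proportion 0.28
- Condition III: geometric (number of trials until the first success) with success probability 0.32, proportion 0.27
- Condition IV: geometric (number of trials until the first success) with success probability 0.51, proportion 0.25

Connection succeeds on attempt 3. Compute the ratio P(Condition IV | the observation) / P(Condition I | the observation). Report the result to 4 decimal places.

1.4124

The posterior odds equal the prior odds times the likelihood ratio: (π_i/π_j)·(f_i(x)/f_j(x)).
Evaluate each component's likelihood at the observed value:
  f_I = 0.15·(1−0.15)^2 = 0.15·0.7225 = 0.108375
  f_II = 0.22·(1−0.22)^2 = 0.22·0.6084 = 0.133848
  f_III = 0.32·(1−0.32)^2 = 0.32·0.4624 = 0.147968
  f_IV = 0.51·(1−0.51)^2 = 0.51·0.2401 = 0.122451
0.0306127 / 0.021675 ≈ 1.4124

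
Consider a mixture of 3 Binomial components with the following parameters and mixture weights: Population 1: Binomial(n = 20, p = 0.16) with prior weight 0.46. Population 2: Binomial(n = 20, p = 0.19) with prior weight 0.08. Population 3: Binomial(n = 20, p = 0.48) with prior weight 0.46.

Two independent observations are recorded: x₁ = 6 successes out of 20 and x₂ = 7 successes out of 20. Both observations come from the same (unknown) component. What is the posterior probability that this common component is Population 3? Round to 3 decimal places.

The responsibility of component k is w_k f_k(x) divided by Σ_j w_j f_j(x).
Since both observations come from the same component, the likelihood for component k is f_k(x₁)·f_k(x₂).
  p_1 = [C(20,6)·0.16^6·0.84^14 = 38760·1.67772e-05·0.0870783 = 0.0566257] × [0.0215717] = 0.00122151
  p_2 = [C(20,6)·0.19^6·0.81^14 = 38760·4.70459e-05·0.0523348 = 0.0954324] × [0.0447707] = 0.00427258
  p_3 = [C(20,6)·0.48^6·0.52^14 = 38760·0.0122306·0.000105693 = 0.0501046] × [0.0925009] = 0.00463472
Weight by the priors:
  w_1·p_1 = 0.46 × 0.00122151 = 0.000561896
  w_2·p_2 = 0.08 × 0.00427258 = 0.000341806
  w_3·p_3 = 0.46 × 0.00463472 = 0.00213197
Denominator: 0.000561896 + 0.000341806 + 0.00213197 = 0.00303568
P(Population 3 | x) = 0.00213197 / 0.00303568 ≈ 0.702

0.702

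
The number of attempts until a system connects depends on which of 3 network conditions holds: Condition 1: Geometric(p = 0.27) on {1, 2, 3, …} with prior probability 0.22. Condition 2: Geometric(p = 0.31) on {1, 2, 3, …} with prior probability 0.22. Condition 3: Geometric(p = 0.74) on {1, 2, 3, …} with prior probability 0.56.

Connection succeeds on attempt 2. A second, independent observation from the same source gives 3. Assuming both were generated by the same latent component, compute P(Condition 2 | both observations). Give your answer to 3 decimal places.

By Bayes' theorem, P(k | x) = w_k f_k(x) / Σ_j w_j f_j(x).
Since both observations come from the same component, the likelihood for component k is f_k(x₁)·f_k(x₂).
  L_1 = [0.27·(1−0.27)^1 = 0.27·0.73 = 0.1971] × [0.143883] = 0.0283593
  L_2 = [0.31·(1−0.31)^1 = 0.31·0.69 = 0.2139] × [0.147591] = 0.0315697
  L_3 = [0.74·(1−0.74)^1 = 0.74·0.26 = 0.1924] × [0.050024] = 0.00962462
Prior × likelihood for each component:
  w_1·L_1 = 0.22 × 0.0283593 = 0.00623905
  w_2·L_2 = 0.22 × 0.0315697 = 0.00694534
  w_3·L_3 = 0.56 × 0.00962462 = 0.00538979
Denominator: 0.00623905 + 0.00694534 + 0.00538979 = 0.0185742
P(Condition 2 | x) = 0.00694534 / 0.0185742 ≈ 0.374

0.374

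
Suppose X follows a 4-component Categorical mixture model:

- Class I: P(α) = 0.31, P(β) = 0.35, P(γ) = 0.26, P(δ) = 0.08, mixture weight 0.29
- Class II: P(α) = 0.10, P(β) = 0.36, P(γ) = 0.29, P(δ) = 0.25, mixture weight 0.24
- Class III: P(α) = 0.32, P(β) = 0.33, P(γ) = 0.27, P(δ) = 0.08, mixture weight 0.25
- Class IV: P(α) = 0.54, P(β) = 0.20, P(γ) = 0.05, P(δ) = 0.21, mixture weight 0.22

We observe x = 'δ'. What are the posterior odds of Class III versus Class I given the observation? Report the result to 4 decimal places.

Only the two components matter; the odds are (π_i f_i(x)) / (π_j f_j(x)).
Categorical probabilities:
  p_I = 0.08
  p_II = 0.25
  p_III = 0.08
  p_IV = 0.21
Odds = (0.25/0.29) × (0.08/0.08) = 0.862069 × 1 ≈ 0.8621

0.8621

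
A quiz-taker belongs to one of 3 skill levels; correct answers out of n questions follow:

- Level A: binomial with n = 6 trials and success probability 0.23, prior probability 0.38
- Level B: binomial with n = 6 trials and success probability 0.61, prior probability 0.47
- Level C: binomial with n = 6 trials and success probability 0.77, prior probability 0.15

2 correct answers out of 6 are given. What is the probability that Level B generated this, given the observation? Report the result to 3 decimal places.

0.356

Posterior ∝ prior × likelihood, so P(k | x) ∝ π_k f_k(x); normalise over all components.
Component likelihoods at x = 2 correct answers out of 6:
  p_A = 0.278939
  p_B = 0.129125
  p_C = 0.0248877
Weight by the priors:
  π_A·p_A = 0.38 × 0.278939 = 0.105997
  π_B·p_B = 0.47 × 0.129125 = 0.0606886
  π_C·p_C = 0.15 × 0.0248877 = 0.00373315
Evidence: 0.105997 + 0.0606886 + 0.00373315 = 0.170419
So the posterior for Level B is 0.0606886 / 0.170419 ≈ 0.356.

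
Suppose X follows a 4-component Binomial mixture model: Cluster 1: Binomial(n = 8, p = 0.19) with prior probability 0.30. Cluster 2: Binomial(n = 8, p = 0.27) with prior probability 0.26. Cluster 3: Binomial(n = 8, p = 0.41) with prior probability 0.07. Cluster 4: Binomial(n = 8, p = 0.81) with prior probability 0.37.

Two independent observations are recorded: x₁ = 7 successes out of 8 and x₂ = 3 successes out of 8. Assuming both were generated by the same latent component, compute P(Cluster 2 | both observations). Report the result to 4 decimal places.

0.0312

The responsibility of component k is π_k f_k(x) divided by Σ_j π_j f_j(x).
Since both observations come from the same component, the likelihood for component k is f_k(x₁)·f_k(x₂).
  p_1 = [C(8,7)·0.19^7·0.81^1 = 8·8.93872e-06·0.81 = 5.79229e-05] × [0.133929] = 7.75754e-06
  p_2 = [C(8,7)·0.27^7·0.73^1 = 8·0.000104604·0.73 = 0.000610885] × [0.228504] = 0.00013959
  p_3 = [C(8,7)·0.41^7·0.59^1 = 8·0.00194754·0.59 = 0.0091924] × [0.27593] = 0.00253646
  p_4 = [C(8,7)·0.81^7·0.19^1 = 8·0.228768·0.19 = 0.347727] × [0.00736904] = 0.00256242
Unnormalised posteriors:
  π_1·p_1 = 0.30 × 7.75754e-06 = 2.32726e-06
  π_2·p_2 = 0.26 × 0.00013959 = 3.62933e-05
  π_3·p_3 = 0.07 × 0.00253646 = 0.000177552
  π_4·p_4 = 0.37 × 0.00256242 = 0.000948094
Evidence: 2.32726e-06 + 3.62933e-05 + 0.000177552 + 0.000948094 = 0.00116427
Responsibility of Cluster 2: 3.62933e-05 / 0.00116427 ≈ 0.0312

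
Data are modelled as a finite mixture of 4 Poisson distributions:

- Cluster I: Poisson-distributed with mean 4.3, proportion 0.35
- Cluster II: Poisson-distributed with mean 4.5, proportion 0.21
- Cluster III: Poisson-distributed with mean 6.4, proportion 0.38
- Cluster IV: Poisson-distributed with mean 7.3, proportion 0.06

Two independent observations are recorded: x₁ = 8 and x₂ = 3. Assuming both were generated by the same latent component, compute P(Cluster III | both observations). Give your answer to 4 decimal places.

The responsibility of component k is P(Z=k) f_k(x) divided by Σ_j P(Z=j) f_j(x).
Since both observations come from the same component, the likelihood for component k is f_k(x₁)·f_k(x₂).
  L_I = [e^(−4.3)·4.3^8/8! = 0.0393333] × [0.179799] = 0.0070721
  L_II = [e^(−4.5)·4.5^8/8! = 0.0463292] × [0.168718] = 0.00781656
  L_III = [e^(−6.4)·6.4^8/8! = 0.115994] × [0.0725945] = 0.00842051
  L_IV = [e^(−7.3)·7.3^8/8! = 0.135118] × [0.0437993] = 0.00591807
Unnormalised posteriors:
  P(Z=I)·L_I = 0.35 × 0.0070721 = 0.00247524
  P(Z=II)·L_II = 0.21 × 0.00781656 = 0.00164148
  P(Z=III)·L_III = 0.38 × 0.00842051 = 0.0031998
  P(Z=IV)·L_IV = 0.06 × 0.00591807 = 0.000355084
Normaliser: 0.00247524 + 0.00164148 + 0.0031998 + 0.000355084 = 0.00767159
P(Cluster III | x₁, x₂) = 0.0031998 / 0.00767159 ≈ 0.4171

0.4171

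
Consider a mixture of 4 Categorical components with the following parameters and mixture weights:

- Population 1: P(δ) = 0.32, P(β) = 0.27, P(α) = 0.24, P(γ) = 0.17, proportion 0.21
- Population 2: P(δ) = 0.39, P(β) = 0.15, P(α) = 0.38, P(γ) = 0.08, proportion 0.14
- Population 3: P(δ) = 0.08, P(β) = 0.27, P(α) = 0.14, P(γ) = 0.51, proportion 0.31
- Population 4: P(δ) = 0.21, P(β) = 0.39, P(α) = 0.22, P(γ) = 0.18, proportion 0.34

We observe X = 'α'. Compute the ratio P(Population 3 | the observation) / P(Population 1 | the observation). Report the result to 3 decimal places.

The posterior odds equal the prior odds times the likelihood ratio: (π_i/π_j)·(f_i(x)/f_j(x)).
Evaluate each component's likelihood at the observed value:
  f_1 = P(α | comp) = 0.24
  f_2 = P(α | comp) = 0.38
  f_3 = P(α | comp) = 0.14
  f_4 = P(α | comp) = 0.22
Posterior odds = (π_3·f_3) / (π_1·f_1) = (0.31·0.14) / (0.21·0.24) = 0.0434 / 0.0504 ≈ 0.861

0.861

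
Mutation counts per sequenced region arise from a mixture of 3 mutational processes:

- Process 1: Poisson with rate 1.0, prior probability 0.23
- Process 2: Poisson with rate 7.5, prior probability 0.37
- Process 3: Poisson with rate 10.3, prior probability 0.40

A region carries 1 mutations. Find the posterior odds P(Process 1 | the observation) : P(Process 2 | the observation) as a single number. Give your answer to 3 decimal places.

Only the two components matter; the odds are (w_i f_i(x)) / (w_j f_j(x)).
Poisson probabilities:
  f_1 = e^(−1.0)·1.0^1/1! = 0.367879
  f_2 = e^(−7.5)·7.5^1/1! = 0.00414813
  f_3 = e^(−10.3)·10.3^1/1! = 0.000346421
0.0846123 / 0.00153481 ≈ 55.129

55.129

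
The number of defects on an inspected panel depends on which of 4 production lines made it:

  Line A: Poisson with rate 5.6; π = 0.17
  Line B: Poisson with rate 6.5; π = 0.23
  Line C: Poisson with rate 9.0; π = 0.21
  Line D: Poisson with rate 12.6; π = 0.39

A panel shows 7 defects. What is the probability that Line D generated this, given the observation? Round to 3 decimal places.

0.142

By Bayes' theorem, P(k | x) = π_k f_k(x) / Σ_j π_j f_j(x).
Evaluate each component's likelihood at the observed value:
  p_A = e^(−5.6)·5.6^7/7! = 0.126717
  p_B = e^(−6.5)·6.5^7/7! = 0.146234
  p_C = e^(−9.0)·9.0^7/7! = 0.117116
  p_D = e^(−12.6)·12.6^7/7! = 0.0337328
Prior × likelihood for each component:
  π_A·p_A = 0.17 × 0.126717 = 0.021542
  π_B·p_B = 0.23 × 0.146234 = 0.0336339
  π_C·p_C = 0.21 × 0.117116 = 0.0245944
  π_D·p_D = 0.39 × 0.0337328 = 0.0131558
Normaliser: 0.021542 + 0.0336339 + 0.0245944 + 0.0131558 = 0.092926
P(Line D | the observation) ≈ 0.142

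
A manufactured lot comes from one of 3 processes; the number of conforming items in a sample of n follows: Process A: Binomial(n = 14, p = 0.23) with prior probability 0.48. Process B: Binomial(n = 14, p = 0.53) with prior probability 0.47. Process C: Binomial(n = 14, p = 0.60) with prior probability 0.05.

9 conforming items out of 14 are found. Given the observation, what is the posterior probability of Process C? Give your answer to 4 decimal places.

P(component k | x) = w_k·f_k(x) / marginal(x), where marginal(x) = Σ_j w_j·f_j(x).
Evaluate each component's likelihood at the observed value:
  p_A = C(14,9)·0.23^9·0.77^5 = 2002·1.80115e-06·0.270678 = 0.000976041
  p_B = C(14,9)·0.53^9·0.47^5 = 2002·0.00329976·0.0229345 = 0.151508
  p_C = C(14,9)·0.60^9·0.40^5 = 2002·0.0100777·0.01024 = 0.206598
Weight by the priors:
  w_A·p_A = 0.48 × 0.000976041 = 0.0004685
  w_B·p_B = 0.47 × 0.151508 = 0.0712089
  w_C·p_C = 0.05 × 0.206598 = 0.0103299
Marginal: 0.0004685 + 0.0712089 + 0.0103299 = 0.0820072
So the posterior for Process C is 0.0103299 / 0.0820072 ≈ 0.1260.

0.1260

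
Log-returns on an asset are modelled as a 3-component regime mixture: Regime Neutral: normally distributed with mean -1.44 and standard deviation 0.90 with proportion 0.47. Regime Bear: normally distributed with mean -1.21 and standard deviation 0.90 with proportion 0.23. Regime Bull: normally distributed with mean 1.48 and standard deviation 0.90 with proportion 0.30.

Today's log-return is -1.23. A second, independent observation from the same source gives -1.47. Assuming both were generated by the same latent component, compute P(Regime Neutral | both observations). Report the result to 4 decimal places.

Posterior ∝ prior × likelihood, so P(k | x) ∝ π_k f_k(x); normalise over all components.
Since both observations come from the same component, the likelihood for component k is f_k(x₁)·f_k(x₂).
  p_Neutral = [(1/(0.90·√(2π)))·exp(−(-1.23−-1.44)²/(2·0.90²)) = 0.443269·exp(-0.02722) = 0.431365] × [0.443023] = 0.191105
  p_Bear = [(1/(0.90·√(2π)))·exp(−(-1.23−-1.21)²/(2·0.90²)) = 0.443269·exp(-0.00025) = 0.44316] × [0.425153] = 0.188411
  p_Bull = [(1/(0.90·√(2π)))·exp(−(-1.23−1.48)²/(2·0.90²)) = 0.443269·exp(-4.53340) = 0.00476255] × [0.00205909] = 9.8065e-06
Unnormalised posteriors:
  π_Neutral·p_Neutral = 0.47 × 0.191105 = 0.0898192
  π_Bear·p_Bear = 0.23 × 0.188411 = 0.0433345
  π_Bull·p_Bull = 0.30 × 9.8065e-06 = 2.94195e-06
Denominator: 0.0898192 + 0.0433345 + 2.94195e-06 = 0.133157
Responsibility of Regime Neutral: 0.0898192 / 0.133157 ≈ 0.6745

0.6745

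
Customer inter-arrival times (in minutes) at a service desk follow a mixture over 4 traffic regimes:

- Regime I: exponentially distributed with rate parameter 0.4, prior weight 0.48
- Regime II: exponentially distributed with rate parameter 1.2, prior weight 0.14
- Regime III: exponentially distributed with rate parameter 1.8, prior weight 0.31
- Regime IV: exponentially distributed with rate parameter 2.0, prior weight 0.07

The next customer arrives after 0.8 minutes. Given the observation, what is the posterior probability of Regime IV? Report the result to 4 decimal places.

The responsibility of component k is w_k f_k(x) divided by Σ_j w_j f_j(x).
Exponential densities:
  L_I = 0.4·e^(−0.4·0.8) = 0.4·e^(−0.3200) = 0.29046
  L_II = 1.2·e^(−1.2·0.8) = 1.2·e^(−0.9600) = 0.459471
  L_III = 1.8·e^(−1.8·0.8) = 1.8·e^(−1.4400) = 0.42647
  L_IV = 2.0·e^(−2.0·0.8) = 2.0·e^(−1.6000) = 0.403793
Weight by the priors:
  w_I·L_I = 0.48 × 0.29046 = 0.139421
  w_II·L_II = 0.14 × 0.459471 = 0.064326
  w_III·L_III = 0.31 × 0.42647 = 0.132206
  w_IV·L_IV = 0.07 × 0.403793 = 0.0282655
Marginal: 0.139421 + 0.064326 + 0.132206 + 0.0282655 = 0.364218
Responsibility of Regime IV: 0.0282655 / 0.364218 ≈ 0.0776

0.0776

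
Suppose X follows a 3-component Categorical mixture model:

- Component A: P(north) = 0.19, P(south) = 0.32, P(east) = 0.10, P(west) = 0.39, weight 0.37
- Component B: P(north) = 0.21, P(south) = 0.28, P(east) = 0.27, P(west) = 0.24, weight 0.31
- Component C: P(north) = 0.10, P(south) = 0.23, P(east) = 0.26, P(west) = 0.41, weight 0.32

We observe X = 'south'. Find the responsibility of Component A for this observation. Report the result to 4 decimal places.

By Bayes' theorem, P(k | x) = π_k f_k(x) / Σ_j π_j f_j(x).
Categorical probabilities:
  p_A = P(south | comp) = 0.32
  p_B = P(south | comp) = 0.28
  p_C = P(south | comp) = 0.23
Unnormalised posteriors:
  π_A·p_A = 0.37 × 0.32 = 0.1184
  π_B·p_B = 0.31 × 0.28 = 0.0868
  π_C·p_C = 0.32 × 0.23 = 0.0736
Sum: 0.1184 + 0.0868 + 0.0736 = 0.2788
P(Component A | x) = 0.1184 / 0.2788 ≈ 0.4247

0.4247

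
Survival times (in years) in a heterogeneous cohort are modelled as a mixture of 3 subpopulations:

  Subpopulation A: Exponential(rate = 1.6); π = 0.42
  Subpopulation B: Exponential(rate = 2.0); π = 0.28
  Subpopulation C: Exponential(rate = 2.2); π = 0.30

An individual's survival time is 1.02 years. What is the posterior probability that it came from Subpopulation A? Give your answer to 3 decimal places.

0.479

Posterior ∝ prior × likelihood, so P(k | x) ∝ π_k f_k(x); normalise over all components.
Exponential densities:
  L_A = 0.312861
  L_B = 0.260057
  L_C = 0.233274
Unnormalised posteriors:
  π_A·L_A = 0.42 × 0.312861 = 0.131402
  π_B·L_B = 0.28 × 0.260057 = 0.0728161
  π_C·L_C = 0.30 × 0.233274 = 0.0699821
Normaliser: 0.131402 + 0.0728161 + 0.0699821 = 0.2742
P(Subpopulation A | the observation) ≈ 0.479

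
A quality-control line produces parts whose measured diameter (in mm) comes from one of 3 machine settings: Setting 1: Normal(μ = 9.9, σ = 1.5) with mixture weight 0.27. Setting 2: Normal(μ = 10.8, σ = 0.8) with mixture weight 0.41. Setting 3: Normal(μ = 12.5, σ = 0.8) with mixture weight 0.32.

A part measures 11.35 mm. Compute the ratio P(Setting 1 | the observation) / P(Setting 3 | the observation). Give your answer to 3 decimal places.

Only the two components matter; the odds are (π_i f_i(x)) / (π_j f_j(x)).
Evaluate each component's likelihood at the observed value:
  f_1 = (1/(1.5·√(2π)))·exp(−(11.35−9.9)²/(2·1.5²)) = 0.265962·exp(-0.46722) = 0.166689
  f_2 = (1/(0.8·√(2π)))·exp(−(11.35−10.8)²/(2·0.8²)) = 0.498678·exp(-0.23633) = 0.393717
  f_3 = (1/(0.8·√(2π)))·exp(−(11.35−12.5)²/(2·0.8²)) = 0.498678·exp(-1.03320) = 0.177462
Odds = (0.27/0.32) × (0.166689/0.177462) = 0.84375 × 0.939293 ≈ 0.793

0.793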